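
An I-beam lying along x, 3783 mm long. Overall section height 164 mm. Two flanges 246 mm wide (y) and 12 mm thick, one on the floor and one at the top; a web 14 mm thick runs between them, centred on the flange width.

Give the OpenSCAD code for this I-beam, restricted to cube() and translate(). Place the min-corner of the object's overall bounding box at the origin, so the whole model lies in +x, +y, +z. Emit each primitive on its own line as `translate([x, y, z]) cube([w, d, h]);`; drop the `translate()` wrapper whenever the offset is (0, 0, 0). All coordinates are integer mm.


cube([3783, 246, 12]);
translate([0, 116, 12]) cube([3783, 14, 140]);
translate([0, 0, 152]) cube([3783, 246, 12]);


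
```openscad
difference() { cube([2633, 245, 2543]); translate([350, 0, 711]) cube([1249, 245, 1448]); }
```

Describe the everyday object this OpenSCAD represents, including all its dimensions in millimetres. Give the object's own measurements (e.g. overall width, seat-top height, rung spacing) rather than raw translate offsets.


A wall 2633 mm long (x), 245 mm thick (y), 2543 mm tall, with a rectangular window opening cut through it. The opening is 1249 mm wide and 1448 mm tall; its sill is at z = 711 mm and its near (−x) edge is 350 mm from the wall's −x end. The opening passes through the full wall thickness.


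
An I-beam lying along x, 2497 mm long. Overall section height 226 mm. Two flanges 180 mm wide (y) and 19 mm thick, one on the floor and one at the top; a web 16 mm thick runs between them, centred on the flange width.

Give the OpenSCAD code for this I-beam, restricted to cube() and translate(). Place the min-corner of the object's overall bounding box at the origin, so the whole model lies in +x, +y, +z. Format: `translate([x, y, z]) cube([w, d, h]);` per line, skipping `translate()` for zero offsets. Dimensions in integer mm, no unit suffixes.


cube([2497, 180, 19]);
translate([0, 82, 19]) cube([2497, 16, 188]);
translate([0, 0, 207]) cube([2497, 180, 19]);


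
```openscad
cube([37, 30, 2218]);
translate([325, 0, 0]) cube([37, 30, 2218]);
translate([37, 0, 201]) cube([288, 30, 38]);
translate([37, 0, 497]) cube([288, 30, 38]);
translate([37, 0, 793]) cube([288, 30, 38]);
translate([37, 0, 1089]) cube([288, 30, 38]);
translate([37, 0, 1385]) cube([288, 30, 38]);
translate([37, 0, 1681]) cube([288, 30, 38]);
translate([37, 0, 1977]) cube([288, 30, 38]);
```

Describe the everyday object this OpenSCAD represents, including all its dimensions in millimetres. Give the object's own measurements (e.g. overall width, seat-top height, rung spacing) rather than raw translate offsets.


A straight ladder. Two 37×30 mm vertical rails, 2218 mm tall, stand 362 mm apart (outside-to-outside) with their front faces coplanar on the −y side. 7 rungs, each 30 mm deep and 38 mm tall, span between the inner faces of the rails, front faces flush with the rails. The lowest rung's underside is at z = 201 mm and rungs are spaced 296 mm apart (underside to underside).


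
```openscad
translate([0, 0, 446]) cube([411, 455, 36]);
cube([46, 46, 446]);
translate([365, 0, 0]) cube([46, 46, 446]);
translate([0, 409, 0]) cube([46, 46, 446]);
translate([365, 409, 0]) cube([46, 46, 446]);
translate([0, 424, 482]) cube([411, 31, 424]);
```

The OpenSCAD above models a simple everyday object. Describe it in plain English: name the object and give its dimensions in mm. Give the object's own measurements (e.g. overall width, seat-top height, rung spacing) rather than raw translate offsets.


A chair. The seat is a 411×455×36 mm slab with its top at z = 482 mm, on four 46×46 mm corner legs (flush with the seat edges, standing on z = 0). A flat backrest 31 mm thick, 424 mm tall, spans the full seat width and rises from the seat top along its +y edge, rear face flush with the rear of the seat.


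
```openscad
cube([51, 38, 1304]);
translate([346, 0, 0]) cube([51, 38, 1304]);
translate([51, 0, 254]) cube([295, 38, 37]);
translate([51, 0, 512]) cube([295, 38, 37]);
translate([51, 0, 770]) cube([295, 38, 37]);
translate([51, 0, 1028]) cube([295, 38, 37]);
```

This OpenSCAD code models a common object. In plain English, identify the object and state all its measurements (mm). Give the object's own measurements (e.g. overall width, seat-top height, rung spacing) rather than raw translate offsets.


A straight ladder. Two 51×38 mm vertical rails, 1304 mm tall, stand 397 mm apart (outside-to-outside) with their front faces coplanar on the −y side. 4 rungs, each 38 mm deep and 37 mm tall, span between the inner faces of the rails, front faces flush with the rails. The lowest rung's underside is at z = 254 mm and rungs are spaced 258 mm apart (underside to underside).


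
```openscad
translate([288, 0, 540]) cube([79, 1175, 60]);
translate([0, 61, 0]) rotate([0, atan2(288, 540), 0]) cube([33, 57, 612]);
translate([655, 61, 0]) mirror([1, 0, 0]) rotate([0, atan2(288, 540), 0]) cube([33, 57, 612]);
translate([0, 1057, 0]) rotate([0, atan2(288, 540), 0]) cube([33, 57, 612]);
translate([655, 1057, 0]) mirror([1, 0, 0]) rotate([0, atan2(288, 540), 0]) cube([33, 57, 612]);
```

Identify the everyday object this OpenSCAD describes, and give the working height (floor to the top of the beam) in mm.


A sawhorse. The overall height is 600 mm.

A beam across two mirrored pairs of raked legs — a sawhorse. The beam's underside is at z = 540 (matching the legs' vertical rise in atan2(288, 540)) and the beam is 60 mm tall, so its top is at 540 + 60 = 600 mm. The raked legs top out at the beam's underside, so that is the highest point.


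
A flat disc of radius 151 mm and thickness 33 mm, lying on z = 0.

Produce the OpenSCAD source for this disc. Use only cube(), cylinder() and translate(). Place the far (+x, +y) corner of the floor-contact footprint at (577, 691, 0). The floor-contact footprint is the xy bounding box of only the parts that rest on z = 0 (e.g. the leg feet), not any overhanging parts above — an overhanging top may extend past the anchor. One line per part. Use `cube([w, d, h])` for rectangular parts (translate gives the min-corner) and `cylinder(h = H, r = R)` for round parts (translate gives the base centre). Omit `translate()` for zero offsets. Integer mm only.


translate([426, 540, 0]) cylinder(h = 33, r = 151);


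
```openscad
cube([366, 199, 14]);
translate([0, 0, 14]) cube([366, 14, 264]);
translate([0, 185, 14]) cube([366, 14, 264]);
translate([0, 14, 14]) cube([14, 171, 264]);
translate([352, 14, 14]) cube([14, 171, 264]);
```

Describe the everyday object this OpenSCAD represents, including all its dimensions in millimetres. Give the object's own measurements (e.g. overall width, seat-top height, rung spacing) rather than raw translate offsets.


An open-topped rectangular box: outside dimensions 366×199×278 mm, with a uniform wall and base thickness of 14 mm. The base is a full 366×199 slab on the floor; four walls sit on top of the base. The front and back walls (the −y and +y sides) span the full width; the two side walls fit between them.


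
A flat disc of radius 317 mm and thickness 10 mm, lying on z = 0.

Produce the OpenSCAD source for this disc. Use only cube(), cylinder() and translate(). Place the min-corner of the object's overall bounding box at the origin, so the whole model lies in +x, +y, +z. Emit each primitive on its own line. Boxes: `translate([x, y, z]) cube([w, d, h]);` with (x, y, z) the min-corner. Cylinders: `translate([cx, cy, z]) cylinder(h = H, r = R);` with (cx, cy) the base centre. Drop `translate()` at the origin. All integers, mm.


translate([317, 317, 0]) cylinder(h = 10, r = 317);


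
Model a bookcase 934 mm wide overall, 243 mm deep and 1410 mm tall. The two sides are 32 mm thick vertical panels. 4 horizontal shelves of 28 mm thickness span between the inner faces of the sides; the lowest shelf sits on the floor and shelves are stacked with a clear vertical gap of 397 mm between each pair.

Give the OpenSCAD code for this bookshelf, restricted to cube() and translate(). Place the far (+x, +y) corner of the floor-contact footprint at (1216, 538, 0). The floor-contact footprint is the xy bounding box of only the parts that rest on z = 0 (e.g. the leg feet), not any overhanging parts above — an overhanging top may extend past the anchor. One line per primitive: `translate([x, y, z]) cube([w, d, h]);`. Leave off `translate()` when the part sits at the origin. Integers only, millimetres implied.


translate([282, 295, 0]) cube([32, 243, 1410]);
translate([1184, 295, 0]) cube([32, 243, 1410]);
translate([314, 295, 0]) cube([870, 243, 28]);
translate([314, 295, 425]) cube([870, 243, 28]);
translate([314, 295, 850]) cube([870, 243, 28]);
translate([314, 295, 1275]) cube([870, 243, 28]);


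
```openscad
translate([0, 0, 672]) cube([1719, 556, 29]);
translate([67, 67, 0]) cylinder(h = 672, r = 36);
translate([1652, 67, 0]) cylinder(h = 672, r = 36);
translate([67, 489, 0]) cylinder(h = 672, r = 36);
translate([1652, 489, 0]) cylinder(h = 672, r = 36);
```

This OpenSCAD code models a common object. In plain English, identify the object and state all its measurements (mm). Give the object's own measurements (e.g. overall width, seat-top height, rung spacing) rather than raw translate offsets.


A rectangular dining table. The top is 1719×556×29 mm with its upper surface at z = 701 mm. It stands on four round legs of 72 mm diameter, each leg's bounding box inset 31 mm from the nearest pair of top edges, running from the floor to the underside of the top.


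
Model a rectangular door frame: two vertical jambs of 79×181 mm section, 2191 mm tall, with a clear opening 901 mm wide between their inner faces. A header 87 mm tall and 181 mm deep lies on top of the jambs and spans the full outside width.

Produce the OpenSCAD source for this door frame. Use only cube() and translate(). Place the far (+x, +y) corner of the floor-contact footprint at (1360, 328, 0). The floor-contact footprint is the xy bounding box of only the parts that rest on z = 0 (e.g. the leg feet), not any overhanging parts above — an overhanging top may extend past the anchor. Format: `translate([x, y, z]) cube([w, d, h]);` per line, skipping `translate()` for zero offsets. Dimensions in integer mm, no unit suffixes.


translate([301, 147, 0]) cube([79, 181, 2191]);
translate([1281, 147, 0]) cube([79, 181, 2191]);
translate([301, 147, 2191]) cube([1059, 181, 87]);


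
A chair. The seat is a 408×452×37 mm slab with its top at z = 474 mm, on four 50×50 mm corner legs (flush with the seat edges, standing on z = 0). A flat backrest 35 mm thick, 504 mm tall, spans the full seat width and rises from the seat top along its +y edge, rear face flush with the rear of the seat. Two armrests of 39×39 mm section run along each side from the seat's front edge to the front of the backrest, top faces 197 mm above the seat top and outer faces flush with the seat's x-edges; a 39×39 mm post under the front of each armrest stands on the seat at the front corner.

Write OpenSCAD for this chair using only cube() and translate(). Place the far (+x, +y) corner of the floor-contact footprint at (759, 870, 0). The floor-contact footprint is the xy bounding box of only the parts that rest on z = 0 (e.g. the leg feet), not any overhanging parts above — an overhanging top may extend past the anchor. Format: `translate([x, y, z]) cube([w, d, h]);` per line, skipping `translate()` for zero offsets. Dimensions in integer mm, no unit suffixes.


translate([351, 418, 437]) cube([408, 452, 37]);
translate([351, 418, 0]) cube([50, 50, 437]);
translate([709, 418, 0]) cube([50, 50, 437]);
translate([351, 820, 0]) cube([50, 50, 437]);
translate([709, 820, 0]) cube([50, 50, 437]);
translate([351, 835, 474]) cube([408, 35, 504]);
translate([351, 418, 632]) cube([39, 417, 39]);
translate([720, 418, 632]) cube([39, 417, 39]);
translate([351, 418, 474]) cube([39, 39, 158]);
translate([720, 418, 474]) cube([39, 39, 158]);


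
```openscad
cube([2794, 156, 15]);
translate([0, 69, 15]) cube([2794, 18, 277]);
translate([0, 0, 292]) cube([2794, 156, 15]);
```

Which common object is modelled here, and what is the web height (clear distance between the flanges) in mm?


An I-beam. The web height is 277 mm.

Two wide flanges with a thin centred web — an I-beam. Overall 307 mm minus two 15 mm flanges gives a web of 307 − 2·15 = 277 mm.


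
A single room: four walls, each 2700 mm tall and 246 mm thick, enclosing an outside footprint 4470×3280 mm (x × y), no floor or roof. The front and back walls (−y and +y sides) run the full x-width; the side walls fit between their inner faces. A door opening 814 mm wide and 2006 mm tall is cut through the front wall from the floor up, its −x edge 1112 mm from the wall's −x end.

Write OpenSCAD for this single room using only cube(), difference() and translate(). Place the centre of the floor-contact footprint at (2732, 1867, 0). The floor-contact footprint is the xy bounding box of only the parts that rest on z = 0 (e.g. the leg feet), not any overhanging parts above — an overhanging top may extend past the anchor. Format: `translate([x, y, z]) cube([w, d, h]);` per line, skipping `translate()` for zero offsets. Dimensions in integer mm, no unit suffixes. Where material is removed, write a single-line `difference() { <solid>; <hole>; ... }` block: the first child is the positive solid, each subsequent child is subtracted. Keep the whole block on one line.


difference() { translate([497, 227, 0]) cube([4470, 246, 2700]); translate([1609, 227, 0]) cube([814, 246, 2006]); }
translate([497, 3261, 0]) cube([4470, 246, 2700]);
translate([497, 473, 0]) cube([246, 2788, 2700]);
translate([4721, 473, 0]) cube([246, 2788, 2700]);


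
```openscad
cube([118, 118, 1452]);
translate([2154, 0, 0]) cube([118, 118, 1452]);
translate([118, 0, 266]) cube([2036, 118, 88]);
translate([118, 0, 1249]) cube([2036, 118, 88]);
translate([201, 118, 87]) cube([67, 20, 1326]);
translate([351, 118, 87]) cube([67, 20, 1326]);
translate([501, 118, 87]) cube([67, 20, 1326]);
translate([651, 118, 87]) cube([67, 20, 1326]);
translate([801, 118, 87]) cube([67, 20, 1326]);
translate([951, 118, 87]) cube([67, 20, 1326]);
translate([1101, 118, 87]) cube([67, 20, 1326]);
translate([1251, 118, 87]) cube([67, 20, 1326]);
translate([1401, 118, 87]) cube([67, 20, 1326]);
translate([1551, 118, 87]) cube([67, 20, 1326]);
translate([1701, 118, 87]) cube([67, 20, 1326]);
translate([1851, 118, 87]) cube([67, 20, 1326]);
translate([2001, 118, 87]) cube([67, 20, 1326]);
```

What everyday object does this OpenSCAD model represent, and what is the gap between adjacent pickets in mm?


A fence section. The picket gap is 83 mm.

Two posts, two rails, 13 pickets — a fence section. Span 2036 mm holds 13 pickets of 67 mm with 14 equal gaps: ⌊(2036 − 13·67) / 14⌋ = 83 mm.


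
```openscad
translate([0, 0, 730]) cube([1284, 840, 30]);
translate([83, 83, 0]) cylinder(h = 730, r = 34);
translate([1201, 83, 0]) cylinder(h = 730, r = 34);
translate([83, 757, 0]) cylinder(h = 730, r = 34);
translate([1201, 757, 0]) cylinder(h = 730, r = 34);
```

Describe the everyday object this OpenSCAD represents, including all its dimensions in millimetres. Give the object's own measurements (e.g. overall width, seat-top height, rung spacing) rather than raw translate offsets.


A table: top 1284 mm (x) × 840 mm (y), 30 mm thick, upper face at z = 760 mm, on four round legs of 68 mm diameter, each leg's bounding box inset 49 mm from the nearest pair of top edges from z = 0 to the bottom of the top.


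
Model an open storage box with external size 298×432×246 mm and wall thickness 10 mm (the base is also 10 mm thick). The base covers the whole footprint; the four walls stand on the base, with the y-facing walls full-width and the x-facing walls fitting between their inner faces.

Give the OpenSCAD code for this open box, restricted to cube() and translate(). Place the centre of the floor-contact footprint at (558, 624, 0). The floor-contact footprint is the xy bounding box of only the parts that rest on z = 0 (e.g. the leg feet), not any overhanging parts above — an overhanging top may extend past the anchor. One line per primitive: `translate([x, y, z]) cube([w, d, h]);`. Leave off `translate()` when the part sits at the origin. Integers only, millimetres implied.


translate([409, 408, 0]) cube([298, 432, 10]);
translate([409, 408, 10]) cube([298, 10, 236]);
translate([409, 830, 10]) cube([298, 10, 236]);
translate([409, 418, 10]) cube([10, 412, 236]);
translate([697, 418, 10]) cube([10, 412, 236]);


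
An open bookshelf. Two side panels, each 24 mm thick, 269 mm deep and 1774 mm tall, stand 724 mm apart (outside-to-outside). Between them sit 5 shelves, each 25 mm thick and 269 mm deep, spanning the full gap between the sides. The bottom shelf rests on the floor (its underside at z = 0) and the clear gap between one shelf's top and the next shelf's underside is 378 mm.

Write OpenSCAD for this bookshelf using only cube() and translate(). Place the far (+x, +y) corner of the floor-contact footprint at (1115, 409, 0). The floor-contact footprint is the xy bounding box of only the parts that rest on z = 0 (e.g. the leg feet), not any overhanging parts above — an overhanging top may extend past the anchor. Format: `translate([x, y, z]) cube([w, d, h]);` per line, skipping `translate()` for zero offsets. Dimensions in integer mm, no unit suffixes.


translate([391, 140, 0]) cube([24, 269, 1774]);
translate([1091, 140, 0]) cube([24, 269, 1774]);
translate([415, 140, 0]) cube([676, 269, 25]);
translate([415, 140, 403]) cube([676, 269, 25]);
translate([415, 140, 806]) cube([676, 269, 25]);
translate([415, 140, 1209]) cube([676, 269, 25]);
translate([415, 140, 1612]) cube([676, 269, 25]);


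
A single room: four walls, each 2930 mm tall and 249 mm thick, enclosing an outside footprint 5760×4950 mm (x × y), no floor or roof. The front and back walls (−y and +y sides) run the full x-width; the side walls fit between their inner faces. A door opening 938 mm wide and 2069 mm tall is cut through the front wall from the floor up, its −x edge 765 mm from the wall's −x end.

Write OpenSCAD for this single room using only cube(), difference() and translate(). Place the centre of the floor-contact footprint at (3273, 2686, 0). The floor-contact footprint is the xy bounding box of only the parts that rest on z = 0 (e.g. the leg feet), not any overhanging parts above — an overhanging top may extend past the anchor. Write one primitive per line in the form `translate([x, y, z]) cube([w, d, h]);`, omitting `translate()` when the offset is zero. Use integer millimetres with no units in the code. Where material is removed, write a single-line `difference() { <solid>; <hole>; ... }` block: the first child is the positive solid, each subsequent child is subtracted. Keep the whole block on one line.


difference() { translate([393, 211, 0]) cube([5760, 249, 2930]); translate([1158, 211, 0]) cube([938, 249, 2069]); }
translate([393, 4912, 0]) cube([5760, 249, 2930]);
translate([393, 460, 0]) cube([249, 4452, 2930]);
translate([5904, 460, 0]) cube([249, 4452, 2930]);


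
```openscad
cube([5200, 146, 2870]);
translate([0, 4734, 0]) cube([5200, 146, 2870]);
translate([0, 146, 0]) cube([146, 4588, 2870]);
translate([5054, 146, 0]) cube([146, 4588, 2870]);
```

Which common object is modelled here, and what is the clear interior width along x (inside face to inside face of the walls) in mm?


A house (or room) frame. The interior width is 4908 mm.

Four 2870 mm walls enclosing a rectangle with no floor or roof — a room or house frame. Outside width is 5200 mm and wall thickness is 146 mm, so the interior width is 5200 − 2 × 146 = 4908 mm.


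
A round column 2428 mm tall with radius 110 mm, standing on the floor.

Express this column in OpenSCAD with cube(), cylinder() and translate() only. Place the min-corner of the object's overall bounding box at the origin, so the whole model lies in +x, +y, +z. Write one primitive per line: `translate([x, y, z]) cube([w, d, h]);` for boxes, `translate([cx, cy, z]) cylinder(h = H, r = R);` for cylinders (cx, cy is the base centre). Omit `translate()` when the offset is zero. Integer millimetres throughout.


translate([110, 110, 0]) cylinder(h = 2428, r = 110);


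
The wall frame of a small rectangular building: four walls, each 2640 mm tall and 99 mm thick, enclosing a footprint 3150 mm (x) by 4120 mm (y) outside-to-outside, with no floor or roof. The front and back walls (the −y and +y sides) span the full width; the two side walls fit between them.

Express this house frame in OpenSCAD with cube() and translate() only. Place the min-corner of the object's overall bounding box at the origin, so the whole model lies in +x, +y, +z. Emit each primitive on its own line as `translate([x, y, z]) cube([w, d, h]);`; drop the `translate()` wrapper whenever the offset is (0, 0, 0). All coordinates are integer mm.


cube([3150, 99, 2640]);
translate([0, 4021, 0]) cube([3150, 99, 2640]);
translate([0, 99, 0]) cube([99, 3922, 2640]);
translate([3051, 99, 0]) cube([99, 3922, 2640]);


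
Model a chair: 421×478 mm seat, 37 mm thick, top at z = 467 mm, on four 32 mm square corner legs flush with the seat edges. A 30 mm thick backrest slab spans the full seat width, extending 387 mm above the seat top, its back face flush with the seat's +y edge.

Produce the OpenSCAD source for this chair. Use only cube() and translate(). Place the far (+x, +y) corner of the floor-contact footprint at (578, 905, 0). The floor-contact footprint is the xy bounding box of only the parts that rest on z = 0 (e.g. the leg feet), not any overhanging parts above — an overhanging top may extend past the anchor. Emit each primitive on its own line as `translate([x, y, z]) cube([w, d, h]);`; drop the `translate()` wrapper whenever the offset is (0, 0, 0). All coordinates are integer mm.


translate([157, 427, 430]) cube([421, 478, 37]);
translate([157, 427, 0]) cube([32, 32, 430]);
translate([546, 427, 0]) cube([32, 32, 430]);
translate([157, 873, 0]) cube([32, 32, 430]);
translate([546, 873, 0]) cube([32, 32, 430]);
translate([157, 875, 467]) cube([421, 30, 387]);


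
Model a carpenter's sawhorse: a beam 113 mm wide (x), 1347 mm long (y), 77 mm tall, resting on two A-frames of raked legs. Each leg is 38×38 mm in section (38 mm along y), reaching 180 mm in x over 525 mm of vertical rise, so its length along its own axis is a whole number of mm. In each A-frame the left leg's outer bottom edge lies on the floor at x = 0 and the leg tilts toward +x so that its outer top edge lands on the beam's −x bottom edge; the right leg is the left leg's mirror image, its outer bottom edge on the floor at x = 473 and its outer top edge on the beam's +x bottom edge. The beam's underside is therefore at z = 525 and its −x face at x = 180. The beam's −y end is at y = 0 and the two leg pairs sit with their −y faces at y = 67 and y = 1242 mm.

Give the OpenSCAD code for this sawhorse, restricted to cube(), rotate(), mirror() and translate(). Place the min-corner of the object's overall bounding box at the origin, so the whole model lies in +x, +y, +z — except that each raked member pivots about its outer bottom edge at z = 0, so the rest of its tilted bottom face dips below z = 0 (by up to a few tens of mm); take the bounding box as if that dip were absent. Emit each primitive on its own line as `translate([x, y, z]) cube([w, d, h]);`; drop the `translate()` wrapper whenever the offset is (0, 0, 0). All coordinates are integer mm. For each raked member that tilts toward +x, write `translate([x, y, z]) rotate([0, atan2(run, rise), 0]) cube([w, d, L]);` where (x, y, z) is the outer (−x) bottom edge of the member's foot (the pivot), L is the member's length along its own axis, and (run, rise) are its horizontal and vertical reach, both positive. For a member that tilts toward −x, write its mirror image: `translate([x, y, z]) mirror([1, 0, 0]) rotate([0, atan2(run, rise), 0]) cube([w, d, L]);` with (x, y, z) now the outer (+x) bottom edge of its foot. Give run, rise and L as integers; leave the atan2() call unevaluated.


translate([180, 0, 525]) cube([113, 1347, 77]);
translate([0, 67, 0]) rotate([0, atan2(180, 525), 0]) cube([38, 38, 555]);
translate([473, 67, 0]) mirror([1, 0, 0]) rotate([0, atan2(180, 525), 0]) cube([38, 38, 555]);
translate([0, 1242, 0]) rotate([0, atan2(180, 525), 0]) cube([38, 38, 555]);
translate([473, 1242, 0]) mirror([1, 0, 0]) rotate([0, atan2(180, 525), 0]) cube([38, 38, 555]);


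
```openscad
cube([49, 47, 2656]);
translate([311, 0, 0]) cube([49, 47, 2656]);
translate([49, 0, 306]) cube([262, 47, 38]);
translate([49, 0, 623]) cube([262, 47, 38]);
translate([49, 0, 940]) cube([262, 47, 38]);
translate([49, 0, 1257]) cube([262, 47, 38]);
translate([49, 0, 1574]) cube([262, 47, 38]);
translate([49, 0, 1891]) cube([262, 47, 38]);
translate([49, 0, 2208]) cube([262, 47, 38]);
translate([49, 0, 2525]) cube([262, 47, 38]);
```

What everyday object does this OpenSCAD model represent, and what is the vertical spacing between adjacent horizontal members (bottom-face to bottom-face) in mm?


A ladder. The rung spacing is 317 mm.

Two tall 49×47 posts with 8 short bars between them — a ladder. Adjacent rungs sit at z = 306 and z = 623, so the spacing is 623 − 306 = 317 mm.


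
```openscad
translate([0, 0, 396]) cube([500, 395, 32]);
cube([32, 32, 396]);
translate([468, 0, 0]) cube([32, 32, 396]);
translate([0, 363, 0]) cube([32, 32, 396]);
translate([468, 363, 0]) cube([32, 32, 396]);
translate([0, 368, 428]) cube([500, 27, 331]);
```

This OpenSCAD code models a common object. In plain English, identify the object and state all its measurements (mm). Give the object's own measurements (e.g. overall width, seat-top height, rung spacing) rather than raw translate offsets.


A chair. The seat is a 500×395×32 mm slab with its top at z = 428 mm, on four 32×32 mm corner legs (flush with the seat edges, standing on z = 0). A flat backrest 27 mm thick, 331 mm tall, spans the full seat width and rises from the seat top along its +y edge, rear face flush with the rear of the seat.


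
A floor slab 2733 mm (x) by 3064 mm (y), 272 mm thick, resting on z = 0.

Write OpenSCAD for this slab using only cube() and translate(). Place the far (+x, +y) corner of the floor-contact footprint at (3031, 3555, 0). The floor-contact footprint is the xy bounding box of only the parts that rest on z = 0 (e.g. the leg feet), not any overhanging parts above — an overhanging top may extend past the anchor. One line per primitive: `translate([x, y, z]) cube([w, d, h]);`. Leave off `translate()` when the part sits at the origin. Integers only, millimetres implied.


translate([298, 491, 0]) cube([2733, 3064, 272]);


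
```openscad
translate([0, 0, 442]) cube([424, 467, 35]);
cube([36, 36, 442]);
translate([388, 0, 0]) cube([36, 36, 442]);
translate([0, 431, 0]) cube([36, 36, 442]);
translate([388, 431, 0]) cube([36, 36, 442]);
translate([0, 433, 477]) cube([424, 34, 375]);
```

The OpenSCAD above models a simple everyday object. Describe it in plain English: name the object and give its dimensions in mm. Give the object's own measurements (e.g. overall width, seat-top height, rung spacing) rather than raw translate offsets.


A chair. The seat is a 424×467×35 mm slab with its top at z = 477 mm, on four 36×36 mm corner legs (flush with the seat edges, standing on z = 0). A flat backrest 34 mm thick, 375 mm tall, spans the full seat width and rises from the seat top along its +y edge, rear face flush with the rear of the seat.


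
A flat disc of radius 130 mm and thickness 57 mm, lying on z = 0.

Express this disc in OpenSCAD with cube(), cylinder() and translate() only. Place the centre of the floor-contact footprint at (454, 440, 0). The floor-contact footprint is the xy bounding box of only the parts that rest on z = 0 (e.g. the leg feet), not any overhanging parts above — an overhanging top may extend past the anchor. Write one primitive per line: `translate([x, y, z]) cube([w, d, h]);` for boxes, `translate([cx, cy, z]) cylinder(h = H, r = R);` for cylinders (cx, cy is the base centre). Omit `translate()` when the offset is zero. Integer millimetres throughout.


translate([454, 440, 0]) cylinder(h = 57, r = 130);


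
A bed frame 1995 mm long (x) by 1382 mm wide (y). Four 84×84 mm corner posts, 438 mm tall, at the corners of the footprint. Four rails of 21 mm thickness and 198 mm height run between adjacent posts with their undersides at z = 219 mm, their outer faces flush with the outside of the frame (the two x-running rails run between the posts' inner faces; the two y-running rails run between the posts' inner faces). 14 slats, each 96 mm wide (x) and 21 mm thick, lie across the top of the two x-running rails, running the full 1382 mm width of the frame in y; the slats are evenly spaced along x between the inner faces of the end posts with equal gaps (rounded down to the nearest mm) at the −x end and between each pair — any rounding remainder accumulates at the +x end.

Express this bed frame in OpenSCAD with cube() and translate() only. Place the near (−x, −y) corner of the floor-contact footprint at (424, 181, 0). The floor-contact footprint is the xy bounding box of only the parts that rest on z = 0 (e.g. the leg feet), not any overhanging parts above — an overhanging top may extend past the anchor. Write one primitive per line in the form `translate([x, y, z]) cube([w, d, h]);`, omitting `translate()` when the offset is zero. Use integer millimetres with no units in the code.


translate([424, 181, 0]) cube([84, 84, 438]);
translate([424, 1479, 0]) cube([84, 84, 438]);
translate([2335, 181, 0]) cube([84, 84, 438]);
translate([2335, 1479, 0]) cube([84, 84, 438]);
translate([508, 181, 219]) cube([1827, 21, 198]);
translate([508, 1542, 219]) cube([1827, 21, 198]);
translate([424, 265, 219]) cube([21, 1214, 198]);
translate([2398, 265, 219]) cube([21, 1214, 198]);
translate([540, 181, 417]) cube([96, 1382, 21]);
translate([668, 181, 417]) cube([96, 1382, 21]);
translate([796, 181, 417]) cube([96, 1382, 21]);
translate([924, 181, 417]) cube([96, 1382, 21]);
translate([1052, 181, 417]) cube([96, 1382, 21]);
translate([1180, 181, 417]) cube([96, 1382, 21]);
translate([1308, 181, 417]) cube([96, 1382, 21]);
translate([1436, 181, 417]) cube([96, 1382, 21]);
translate([1564, 181, 417]) cube([96, 1382, 21]);
translate([1692, 181, 417]) cube([96, 1382, 21]);
translate([1820, 181, 417]) cube([96, 1382, 21]);
translate([1948, 181, 417]) cube([96, 1382, 21]);
translate([2076, 181, 417]) cube([96, 1382, 21]);
translate([2204, 181, 417]) cube([96, 1382, 21]);


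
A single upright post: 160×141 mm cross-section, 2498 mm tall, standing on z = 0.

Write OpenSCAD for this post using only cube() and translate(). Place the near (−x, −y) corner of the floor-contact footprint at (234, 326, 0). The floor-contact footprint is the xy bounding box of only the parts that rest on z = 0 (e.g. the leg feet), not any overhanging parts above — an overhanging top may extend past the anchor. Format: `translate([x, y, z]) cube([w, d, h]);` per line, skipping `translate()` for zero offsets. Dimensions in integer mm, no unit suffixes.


translate([234, 326, 0]) cube([160, 141, 2498]);


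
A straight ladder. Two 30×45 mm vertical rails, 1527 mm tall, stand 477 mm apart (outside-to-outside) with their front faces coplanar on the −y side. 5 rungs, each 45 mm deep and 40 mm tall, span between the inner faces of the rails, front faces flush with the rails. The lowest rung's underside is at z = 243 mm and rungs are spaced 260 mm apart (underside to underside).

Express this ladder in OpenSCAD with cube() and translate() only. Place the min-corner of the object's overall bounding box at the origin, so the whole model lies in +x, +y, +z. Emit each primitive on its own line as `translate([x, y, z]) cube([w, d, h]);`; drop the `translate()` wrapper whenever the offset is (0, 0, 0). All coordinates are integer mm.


cube([30, 45, 1527]);
translate([447, 0, 0]) cube([30, 45, 1527]);
translate([30, 0, 243]) cube([417, 45, 40]);
translate([30, 0, 503]) cube([417, 45, 40]);
translate([30, 0, 763]) cube([417, 45, 40]);
translate([30, 0, 1023]) cube([417, 45, 40]);
translate([30, 0, 1283]) cube([417, 45, 40]);


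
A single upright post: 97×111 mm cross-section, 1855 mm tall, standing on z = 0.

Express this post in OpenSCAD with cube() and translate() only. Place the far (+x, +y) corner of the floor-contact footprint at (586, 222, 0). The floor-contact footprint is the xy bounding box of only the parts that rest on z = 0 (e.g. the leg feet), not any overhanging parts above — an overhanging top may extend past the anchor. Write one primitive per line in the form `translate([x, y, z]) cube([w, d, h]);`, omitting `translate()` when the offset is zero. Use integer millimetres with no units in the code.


translate([489, 111, 0]) cube([97, 111, 1855]);


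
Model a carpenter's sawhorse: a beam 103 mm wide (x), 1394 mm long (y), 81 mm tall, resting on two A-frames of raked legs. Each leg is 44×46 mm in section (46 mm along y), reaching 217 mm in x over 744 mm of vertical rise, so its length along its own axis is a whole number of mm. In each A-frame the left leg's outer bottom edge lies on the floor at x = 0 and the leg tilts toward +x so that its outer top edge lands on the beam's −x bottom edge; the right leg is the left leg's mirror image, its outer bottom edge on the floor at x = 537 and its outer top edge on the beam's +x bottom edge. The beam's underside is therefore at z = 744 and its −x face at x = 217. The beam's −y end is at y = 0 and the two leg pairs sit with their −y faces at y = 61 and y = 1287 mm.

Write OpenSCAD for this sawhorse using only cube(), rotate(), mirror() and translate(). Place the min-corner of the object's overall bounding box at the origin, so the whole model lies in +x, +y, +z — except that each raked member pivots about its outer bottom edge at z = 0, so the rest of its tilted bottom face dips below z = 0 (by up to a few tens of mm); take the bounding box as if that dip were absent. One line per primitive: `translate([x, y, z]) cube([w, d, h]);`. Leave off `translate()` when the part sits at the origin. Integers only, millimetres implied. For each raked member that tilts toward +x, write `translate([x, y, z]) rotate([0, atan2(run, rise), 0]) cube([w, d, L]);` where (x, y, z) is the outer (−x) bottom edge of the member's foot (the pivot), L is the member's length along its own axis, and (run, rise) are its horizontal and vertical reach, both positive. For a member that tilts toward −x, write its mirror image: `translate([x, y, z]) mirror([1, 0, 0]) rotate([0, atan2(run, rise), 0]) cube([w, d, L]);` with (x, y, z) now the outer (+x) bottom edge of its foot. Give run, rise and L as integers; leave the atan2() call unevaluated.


translate([217, 0, 744]) cube([103, 1394, 81]);
translate([0, 61, 0]) rotate([0, atan2(217, 744), 0]) cube([44, 46, 775]);
translate([537, 61, 0]) mirror([1, 0, 0]) rotate([0, atan2(217, 744), 0]) cube([44, 46, 775]);
translate([0, 1287, 0]) rotate([0, atan2(217, 744), 0]) cube([44, 46, 775]);
translate([537, 1287, 0]) mirror([1, 0, 0]) rotate([0, atan2(217, 744), 0]) cube([44, 46, 775]);


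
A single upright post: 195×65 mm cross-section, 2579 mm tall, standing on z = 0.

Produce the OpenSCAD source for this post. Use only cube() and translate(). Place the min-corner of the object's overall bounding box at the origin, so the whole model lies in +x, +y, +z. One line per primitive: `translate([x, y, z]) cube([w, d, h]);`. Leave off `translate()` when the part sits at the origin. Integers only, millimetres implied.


cube([195, 65, 2579]);


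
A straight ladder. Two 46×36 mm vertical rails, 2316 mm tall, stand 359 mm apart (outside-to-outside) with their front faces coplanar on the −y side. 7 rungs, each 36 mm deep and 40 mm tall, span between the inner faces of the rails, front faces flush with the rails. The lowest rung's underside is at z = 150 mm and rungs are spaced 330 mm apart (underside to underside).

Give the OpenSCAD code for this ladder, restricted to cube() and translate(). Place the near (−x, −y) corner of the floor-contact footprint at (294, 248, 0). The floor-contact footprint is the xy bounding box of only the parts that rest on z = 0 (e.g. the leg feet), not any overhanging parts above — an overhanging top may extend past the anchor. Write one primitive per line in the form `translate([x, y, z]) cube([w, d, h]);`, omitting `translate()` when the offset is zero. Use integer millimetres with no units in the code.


translate([294, 248, 0]) cube([46, 36, 2316]);
translate([607, 248, 0]) cube([46, 36, 2316]);
translate([340, 248, 150]) cube([267, 36, 40]);
translate([340, 248, 480]) cube([267, 36, 40]);
translate([340, 248, 810]) cube([267, 36, 40]);
translate([340, 248, 1140]) cube([267, 36, 40]);
translate([340, 248, 1470]) cube([267, 36, 40]);
translate([340, 248, 1800]) cube([267, 36, 40]);
translate([340, 248, 2130]) cube([267, 36, 40]);


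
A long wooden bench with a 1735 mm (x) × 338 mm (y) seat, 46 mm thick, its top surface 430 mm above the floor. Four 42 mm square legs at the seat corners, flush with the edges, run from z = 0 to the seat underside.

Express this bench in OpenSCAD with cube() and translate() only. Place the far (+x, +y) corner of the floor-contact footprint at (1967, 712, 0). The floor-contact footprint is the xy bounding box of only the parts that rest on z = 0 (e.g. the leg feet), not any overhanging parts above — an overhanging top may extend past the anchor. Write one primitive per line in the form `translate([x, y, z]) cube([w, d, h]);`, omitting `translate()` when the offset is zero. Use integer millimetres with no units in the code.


translate([232, 374, 384]) cube([1735, 338, 46]);
translate([232, 374, 0]) cube([42, 42, 384]);
translate([232, 670, 0]) cube([42, 42, 384]);
translate([1925, 374, 0]) cube([42, 42, 384]);
translate([1925, 670, 0]) cube([42, 42, 384]);


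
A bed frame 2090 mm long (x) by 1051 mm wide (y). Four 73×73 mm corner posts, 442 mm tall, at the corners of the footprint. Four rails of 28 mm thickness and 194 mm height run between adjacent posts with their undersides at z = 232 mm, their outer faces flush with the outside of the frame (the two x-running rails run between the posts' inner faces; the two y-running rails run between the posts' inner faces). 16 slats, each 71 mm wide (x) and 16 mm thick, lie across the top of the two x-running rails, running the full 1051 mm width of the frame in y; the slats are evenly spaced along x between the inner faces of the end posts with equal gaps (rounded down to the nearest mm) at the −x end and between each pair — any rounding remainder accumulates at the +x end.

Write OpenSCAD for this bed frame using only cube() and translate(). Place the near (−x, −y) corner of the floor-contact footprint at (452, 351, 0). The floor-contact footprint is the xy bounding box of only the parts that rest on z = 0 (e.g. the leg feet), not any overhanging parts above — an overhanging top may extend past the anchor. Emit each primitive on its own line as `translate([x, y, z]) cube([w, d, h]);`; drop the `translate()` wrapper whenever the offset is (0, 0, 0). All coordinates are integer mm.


translate([452, 351, 0]) cube([73, 73, 442]);
translate([452, 1329, 0]) cube([73, 73, 442]);
translate([2469, 351, 0]) cube([73, 73, 442]);
translate([2469, 1329, 0]) cube([73, 73, 442]);
translate([525, 351, 232]) cube([1944, 28, 194]);
translate([525, 1374, 232]) cube([1944, 28, 194]);
translate([452, 424, 232]) cube([28, 905, 194]);
translate([2514, 424, 232]) cube([28, 905, 194]);
translate([572, 351, 426]) cube([71, 1051, 16]);
translate([690, 351, 426]) cube([71, 1051, 16]);
translate([808, 351, 426]) cube([71, 1051, 16]);
translate([926, 351, 426]) cube([71, 1051, 16]);
translate([1044, 351, 426]) cube([71, 1051, 16]);
translate([1162, 351, 426]) cube([71, 1051, 16]);
translate([1280, 351, 426]) cube([71, 1051, 16]);
translate([1398, 351, 426]) cube([71, 1051, 16]);
translate([1516, 351, 426]) cube([71, 1051, 16]);
translate([1634, 351, 426]) cube([71, 1051, 16]);
translate([1752, 351, 426]) cube([71, 1051, 16]);
translate([1870, 351, 426]) cube([71, 1051, 16]);
translate([1988, 351, 426]) cube([71, 1051, 16]);
translate([2106, 351, 426]) cube([71, 1051, 16]);
translate([2224, 351, 426]) cube([71, 1051, 16]);
translate([2342, 351, 426]) cube([71, 1051, 16]);
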